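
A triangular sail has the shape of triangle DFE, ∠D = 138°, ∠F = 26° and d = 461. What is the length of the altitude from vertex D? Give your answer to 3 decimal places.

83.247

The third angle is ∠E = 180° − ∠D − ∠F = 16.00°.
Law of sines: f = d·sin F/sin D ≈ 302.02.
Law of sines: e = d·sin E/sin D ≈ 189.9.
Area = ½·d·f·sin E ≈ 19188.
The altitude from D has length 2·area/d ≈ 83.247.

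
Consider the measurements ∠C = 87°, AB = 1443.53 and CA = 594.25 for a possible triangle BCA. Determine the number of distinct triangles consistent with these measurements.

1

CA·sin C = 594.25·sin(87°) ≈ 593.4.
Since AB ≥ CA, exactly one triangle exists.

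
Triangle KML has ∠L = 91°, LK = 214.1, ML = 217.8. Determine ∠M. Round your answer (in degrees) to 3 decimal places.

By the law of cosines, KM² = ML² + LK² − 2·ML·LK·cos L = 94903, so KM ≈ 308.06.
Law of cosines again: cos M = (KM² + ML² − LK²)/(2·KM·ML) ≈ 0.71913, so ∠M ≈ 44.02°.

44.018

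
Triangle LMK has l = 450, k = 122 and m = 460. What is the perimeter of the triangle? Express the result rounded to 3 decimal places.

Perimeter = 450 + 460 + 122 = 1032.

1032.000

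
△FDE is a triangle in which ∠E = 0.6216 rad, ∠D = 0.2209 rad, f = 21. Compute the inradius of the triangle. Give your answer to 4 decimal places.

1.7312

The third angle is ∠F = π − ∠D − ∠E = 2.2991 rad.
Law of sines: d = f·sin D/sin F ≈ 6.1654.
Law of sines: e = f·sin E/sin F ≈ 16.386.
Area = ½·f·d·sin E ≈ 37.698.
Semiperimeter s = (21+6.1654+16.386)/2 = 21.776.
Inradius = area/s = 37.698/21.776 ≈ 1.7312.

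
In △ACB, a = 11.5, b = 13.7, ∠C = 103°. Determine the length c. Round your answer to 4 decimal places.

By the law of cosines, c² = b² + a² − 2·b·a·cos C = 390.82, so c ≈ 19.769.

19.7692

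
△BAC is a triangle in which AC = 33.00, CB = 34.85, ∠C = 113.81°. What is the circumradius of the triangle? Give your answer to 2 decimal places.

By the law of cosines, BA² = AC² + CB² − 2·AC·CB·cos C = 3232.1, so BA ≈ 56.851.
Area = ½·AC·CB·sin C ≈ 526.08.
Circumradius = BA/(2 sin C) ≈ 31.07.

31.07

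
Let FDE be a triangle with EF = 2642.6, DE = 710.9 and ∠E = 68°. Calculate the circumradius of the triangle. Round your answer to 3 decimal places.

R ≈ 1329.841

By the law of cosines, FD² = DE² + EF² − 2·DE·EF·cos E = 6.0812e+06, so FD ≈ 2466.
Area = ½·DE·EF·sin E ≈ 8.7092e+05.
Circumradius = FD/(2 sin E) ≈ 1329.8.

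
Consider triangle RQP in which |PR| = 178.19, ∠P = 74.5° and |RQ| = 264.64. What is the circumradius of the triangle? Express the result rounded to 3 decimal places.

137.314

Law of sines: sin Q = |PR|·sin P/|RQ| ≈ 0.64884.
Since |RQ| ≥ |PR|, only the acute value applies: ∠Q ≈ 40.45°.
Then ∠R = 180° − ∠P − ∠Q ≈ 65.05°.
Law of sines gives |QP| = |RQ|·sin R/sin P ≈ 248.99.
Circumradius = |RQ|/(2 sin P) ≈ 137.31.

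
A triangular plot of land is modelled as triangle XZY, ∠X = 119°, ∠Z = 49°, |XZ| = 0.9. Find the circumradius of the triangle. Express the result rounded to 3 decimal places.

2.164

The third angle is ∠Y = 180° − ∠X − ∠Z = 12.00°.
Law of sines: |ZY| = |XZ|·sin X/sin Y ≈ 3.786.
Law of sines: |YX| = |XZ|·sin Z/sin Y ≈ 3.267.
Circumradius = |XZ|/(2 sin Y) ≈ 2.1644.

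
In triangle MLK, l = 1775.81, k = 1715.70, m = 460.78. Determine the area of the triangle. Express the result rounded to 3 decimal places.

395279.651

Semiperimeter s = (460.78 + 1775.8 + 1715.7)/2 = 1976.1.
Heron's formula: area = √(1976.1·1515.4·200.34·260.44) ≈ 3.9528e+05.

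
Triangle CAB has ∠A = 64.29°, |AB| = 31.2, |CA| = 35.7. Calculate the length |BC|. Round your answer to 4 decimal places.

35.7984

By the law of cosines, |BC|² = |CA|² + |AB|² − 2·|CA|·|AB|·cos A = 1281.5, so |BC| ≈ 35.798.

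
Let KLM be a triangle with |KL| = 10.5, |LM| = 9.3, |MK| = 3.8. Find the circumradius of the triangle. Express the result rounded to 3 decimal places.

R ≈ 5.296

By the law of cosines, cos K = (|MK|² + |KL|² − |LM|²) / (2·|MK|·|KL|) ≈ 0.47870, so ∠K ≈ 61.40°.
Circumradius = |LM|/(2 sin K) ≈ 5.2962.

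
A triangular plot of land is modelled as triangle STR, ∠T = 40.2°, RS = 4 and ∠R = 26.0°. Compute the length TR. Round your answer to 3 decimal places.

The third angle is ∠S = 180° − ∠T − ∠R = 113.80°.
Law of sines: TR = RS·sin S/sin T ≈ 5.6701.

5.670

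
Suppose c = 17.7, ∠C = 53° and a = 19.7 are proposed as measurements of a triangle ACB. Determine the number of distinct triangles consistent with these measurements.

2

a·sin C = 19.7·sin(53°) ≈ 15.73.
Since a sin C < c < a (15.73 < 17.7 < 19.7), two triangles exist.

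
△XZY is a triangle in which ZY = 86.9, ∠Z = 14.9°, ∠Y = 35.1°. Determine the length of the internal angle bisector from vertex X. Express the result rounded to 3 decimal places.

The third angle is ∠X = 180° − ∠Z − ∠Y = 130.00°.
Law of sines: YX = ZY·sin Z/sin X ≈ 29.169.
Law of sines: XZ = ZY·sin Y/sin X ≈ 65.229.
The bisector from X has length 2·YX·XZ·cos(∠X/2)/(YX+XZ) ≈ 17.036.

t_X ≈ 17.036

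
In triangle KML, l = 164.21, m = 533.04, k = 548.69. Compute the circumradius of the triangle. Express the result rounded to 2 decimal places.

274.80

By the law of cosines, cos K = (m² + l² − k²) / (2·m·l) ≈ 0.05733, so ∠K ≈ 86.71°.
Circumradius = k/(2 sin K) ≈ 274.8.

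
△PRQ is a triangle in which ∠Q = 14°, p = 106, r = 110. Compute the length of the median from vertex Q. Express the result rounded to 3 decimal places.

m_Q ≈ 107.195

By the law of cosines, q² = p² + r² − 2·p·r·cos Q = 708.7, so q ≈ 26.621.
Median from Q: ½√(2·p² + 2·r² − q²) ≈ 107.2.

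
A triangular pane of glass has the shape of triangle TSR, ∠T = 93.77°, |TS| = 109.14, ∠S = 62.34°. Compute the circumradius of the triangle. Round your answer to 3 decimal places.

The third angle is ∠R = 180° − ∠T − ∠S = 23.89°.
Law of sines: |SR| = |TS|·sin T/sin R ≈ 268.91.
Law of sines: |RT| = |TS|·sin S/sin R ≈ 238.7.
Circumradius = |TS|/(2 sin R) ≈ 134.75.

134.747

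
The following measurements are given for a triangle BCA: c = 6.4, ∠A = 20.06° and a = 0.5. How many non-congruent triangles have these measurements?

c·sin A = 6.4·sin(20.06°) ≈ 2.195.
Since a = 0.5 < 2.195 = c sin A, no triangle exists.

0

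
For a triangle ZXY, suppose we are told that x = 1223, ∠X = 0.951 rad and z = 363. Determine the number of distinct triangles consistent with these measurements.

1

z·sin X = 363·sin(0.951 rad) ≈ 295.5.
Since x ≥ z, exactly one triangle exists.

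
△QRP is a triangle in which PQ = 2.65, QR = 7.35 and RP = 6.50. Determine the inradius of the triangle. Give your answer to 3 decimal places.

1.034

Semiperimeter s = (6.5 + 2.65 + 7.35)/2 = 8.25.
Heron's formula: area = √(8.25·1.75·5.6·0.9) ≈ 8.5302.
Inradius = area/s = 8.5302/8.25 ≈ 1.034.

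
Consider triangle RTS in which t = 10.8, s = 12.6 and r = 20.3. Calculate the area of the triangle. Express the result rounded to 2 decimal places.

Semiperimeter p = (20.3 + 10.8 + 12.6)/2 = 21.85.
Heron's formula: area = √(21.85·1.55·11.05·9.25) ≈ 58.836.

area ≈ 58.84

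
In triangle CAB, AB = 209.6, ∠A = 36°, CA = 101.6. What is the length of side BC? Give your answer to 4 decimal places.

140.7057

By the law of cosines, BC² = CA² + AB² − 2·CA·AB·cos A = 19798, so BC ≈ 140.71.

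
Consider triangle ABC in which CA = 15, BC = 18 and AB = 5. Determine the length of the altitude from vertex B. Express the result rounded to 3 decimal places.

Semiperimeter s = (18 + 15 + 5)/2 = 19.
Heron's formula: area = √(19·1·4·14) ≈ 32.619.
The altitude from B has length 2·area/CA ≈ 4.3492.

h_B ≈ 4.349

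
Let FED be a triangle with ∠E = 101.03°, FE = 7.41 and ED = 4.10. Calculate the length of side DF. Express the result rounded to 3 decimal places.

By the law of cosines, DF² = FE² + ED² − 2·FE·ED·cos E = 83.343, so DF ≈ 9.1293.

9.129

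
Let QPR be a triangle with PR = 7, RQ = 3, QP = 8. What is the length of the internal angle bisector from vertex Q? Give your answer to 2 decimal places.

3.78

By the law of cosines, cos Q = (RQ² + QP² − PR²) / (2·RQ·QP) ≈ 0.50000, so ∠Q ≈ 60.00°.
The bisector from Q has length 2·RQ·QP·cos(∠Q/2)/(RQ+QP) ≈ 3.779.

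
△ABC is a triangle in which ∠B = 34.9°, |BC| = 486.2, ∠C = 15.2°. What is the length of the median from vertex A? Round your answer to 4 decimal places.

m_A ≈ 142.9993

The third angle is ∠A = 180° − ∠B − ∠C = 129.90°.
Law of sines: |CA| = |BC|·sin B/sin A ≈ 362.6.
Law of sines: |AB| = |BC|·sin C/sin A ≈ 166.17.
Median from A: ½√(2·|CA|² + 2·|AB|² − |BC|²) ≈ 143.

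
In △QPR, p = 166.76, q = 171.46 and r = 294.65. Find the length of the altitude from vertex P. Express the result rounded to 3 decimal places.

Semiperimeter s = (171.46 + 166.76 + 294.65)/2 = 316.44.
Heron's formula: area = √(316.44·144.97·149.68·21.785) ≈ 12230.
The altitude from P has length 2·area/p ≈ 146.68.

h_P ≈ 146.683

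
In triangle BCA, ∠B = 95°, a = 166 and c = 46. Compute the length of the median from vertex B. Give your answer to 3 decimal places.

84.174

By the law of cosines, b² = c² + a² − 2·c·a·cos B = 31003, so b ≈ 176.08.
Median from B: ½√(2·c² + 2·a² − b²) ≈ 84.174.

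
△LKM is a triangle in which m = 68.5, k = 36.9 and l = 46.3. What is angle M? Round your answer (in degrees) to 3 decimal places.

By the law of cosines, cos M = (l² + k² − m²) / (2·l·k) ≈ -0.34737, so ∠M ≈ 110.33°.

110.327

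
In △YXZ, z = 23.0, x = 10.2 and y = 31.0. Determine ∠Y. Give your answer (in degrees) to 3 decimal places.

By the law of cosines, cos Y = (x² + z² − y²) / (2·x·z) ≈ -0.69898, so ∠Y ≈ 134.34°.

134.345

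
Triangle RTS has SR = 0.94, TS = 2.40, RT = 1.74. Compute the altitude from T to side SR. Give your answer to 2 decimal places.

Semiperimeter s = (2.4 + 0.94 + 1.74)/2 = 2.54.
Heron's formula: area = √(2.54·0.14·1.6·0.8) ≈ 0.67466.
The altitude from T has length 2·area/SR ≈ 1.4354.

1.44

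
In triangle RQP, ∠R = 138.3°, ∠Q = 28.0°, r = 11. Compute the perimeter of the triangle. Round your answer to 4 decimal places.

The third angle is ∠P = 180° − ∠R − ∠Q = 13.70°.
Law of sines: q = r·sin Q/sin R ≈ 7.763.
Law of sines: p = r·sin P/sin R ≈ 3.9163.
Semiperimeter s = (11+7.763+3.9163)/2 = 11.34.
Perimeter = 11 + 7.763 + 3.9163 = 22.679.

22.6793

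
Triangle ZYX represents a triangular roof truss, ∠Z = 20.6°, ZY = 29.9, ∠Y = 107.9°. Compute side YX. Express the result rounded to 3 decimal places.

13.442

The third angle is ∠X = 180° − ∠Z − ∠Y = 51.50°.
Law of sines: YX = ZY·sin Z/sin X ≈ 13.442.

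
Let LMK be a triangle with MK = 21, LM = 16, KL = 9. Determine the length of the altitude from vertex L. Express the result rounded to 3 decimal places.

Semiperimeter s = (21 + 9 + 16)/2 = 23.
Heron's formula: area = √(23·2·14·7) ≈ 67.142.
The altitude from L has length 2·area/MK ≈ 6.3944.

h_L ≈ 6.394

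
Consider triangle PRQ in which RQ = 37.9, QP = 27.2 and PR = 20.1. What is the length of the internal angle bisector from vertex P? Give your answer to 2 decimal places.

13.99

By the law of cosines, cos P = (QP² + PR² − RQ²) / (2·QP·PR) ≈ -0.26756, so ∠P ≈ 105.52°.
The bisector from P has length 2·QP·PR·cos(∠P/2)/(QP+PR) ≈ 13.99.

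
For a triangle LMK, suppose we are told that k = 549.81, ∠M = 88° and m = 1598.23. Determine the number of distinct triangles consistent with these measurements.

k·sin M = 549.81·sin(88°) ≈ 549.5.
Since m ≥ k, exactly one triangle exists.

1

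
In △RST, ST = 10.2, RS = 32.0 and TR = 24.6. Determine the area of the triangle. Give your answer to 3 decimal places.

Semiperimeter s = (10.2 + 24.6 + 32)/2 = 33.4.
Heron's formula: area = √(33.4·23.2·8.8·1.4) ≈ 97.706.

97.706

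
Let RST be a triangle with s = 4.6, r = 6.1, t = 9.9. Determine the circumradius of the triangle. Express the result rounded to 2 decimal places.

6.99

By the law of cosines, cos R = (s² + t² − r²) / (2·s·t) ≈ 0.89987, so ∠R ≈ 25.86°.
Circumradius = r/(2 sin R) ≈ 6.9928.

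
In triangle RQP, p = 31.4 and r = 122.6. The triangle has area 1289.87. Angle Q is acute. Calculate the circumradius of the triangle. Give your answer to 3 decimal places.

75.731

From area = ½·p·r·sin Q, we get sin Q = 2·area/(p·r) ≈ 0.67012.
Taking the acute solution, ∠Q ≈ 42.08°.
Law of cosines then gives q ≈ 101.5.
Circumradius = q/(2 sin Q) ≈ 75.731.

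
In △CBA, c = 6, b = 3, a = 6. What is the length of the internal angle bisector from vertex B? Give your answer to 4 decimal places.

By the law of cosines, cos B = (a² + c² − b²) / (2·a·c) ≈ 0.87500, so ∠B ≈ 28.96°.
The bisector from B has length 2·a·c·cos(∠B/2)/(a+c) ≈ 5.8095.

t_B ≈ 5.8095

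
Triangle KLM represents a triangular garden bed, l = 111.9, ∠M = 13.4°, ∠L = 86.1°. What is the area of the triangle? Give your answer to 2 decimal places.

area ≈ 1434.35

The third angle is ∠K = 180° − ∠L − ∠M = 80.50°.
Law of sines: k = l·sin K/sin L ≈ 110.62.
Law of sines: m = l·sin M/sin L ≈ 25.993.
Area = ½·l·k·sin M ≈ 1434.4.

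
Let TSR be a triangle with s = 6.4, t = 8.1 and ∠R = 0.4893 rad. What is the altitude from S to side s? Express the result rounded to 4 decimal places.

h_S ≈ 3.8071

By the law of cosines, r² = t² + s² − 2·t·s·cos R = 15.056, so r ≈ 3.8802.
Area = ½·t·s·sin R ≈ 12.183.
The altitude from S has length 2·area/s ≈ 3.8071.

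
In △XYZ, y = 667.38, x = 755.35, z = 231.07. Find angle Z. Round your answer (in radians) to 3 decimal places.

By the law of cosines, cos Z = (x² + y² − z²) / (2·x·y) ≈ 0.95472, so ∠Z ≈ 0.302 rad.

0.302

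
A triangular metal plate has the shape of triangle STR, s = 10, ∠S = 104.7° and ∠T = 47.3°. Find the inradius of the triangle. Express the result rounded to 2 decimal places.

The third angle is ∠R = 180° − ∠S − ∠T = 28.00°.
Law of sines: t = s·sin T/sin S ≈ 7.5978.
Law of sines: r = s·sin R/sin S ≈ 4.8536.
Area = ½·s·t·sin R ≈ 17.835.
Semiperimeter p = (10+7.5978+4.8536)/2 = 11.226.
Inradius = area/p = 17.835/11.226 ≈ 1.5887.

1.59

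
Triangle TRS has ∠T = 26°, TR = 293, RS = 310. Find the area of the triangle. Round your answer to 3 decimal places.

35031.843

Law of sines: sin S = TR·sin T/RS ≈ 0.41433.
Since RS ≥ TR, only the acute value applies: ∠S ≈ 24.48°.
Then ∠R = 180° − ∠T − ∠S ≈ 129.52°.
Law of sines gives ST = RS·sin R/sin T ≈ 545.49.
Area = ½·RS·TR·sin R ≈ 35032.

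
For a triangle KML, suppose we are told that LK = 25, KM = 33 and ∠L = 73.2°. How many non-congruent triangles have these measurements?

LK·sin L = 25·sin(73.2°) ≈ 23.93.
Since KM ≥ LK, exactly one triangle exists.

1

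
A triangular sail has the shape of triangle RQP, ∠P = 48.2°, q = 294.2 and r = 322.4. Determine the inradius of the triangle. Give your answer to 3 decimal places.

81.303

By the law of cosines, p² = r² + q² − 2·r·q·cos P = 64054, so p ≈ 253.09.
Area = ½·r·q·sin P ≈ 35354.
Semiperimeter s = (322.4+294.2+253.09)/2 = 434.84.
Inradius = area/s = 35354/434.84 ≈ 81.303.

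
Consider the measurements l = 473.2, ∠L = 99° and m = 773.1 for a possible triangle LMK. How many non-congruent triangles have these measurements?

0

m·sin L = 773.1·sin(99°) ≈ 763.6.
Since ∠L is not acute, a triangle exists only if l > m; here l ≤ m, so there is no triangle.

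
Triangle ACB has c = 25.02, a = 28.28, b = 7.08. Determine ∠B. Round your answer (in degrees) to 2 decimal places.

By the law of cosines, cos B = (a² + c² − b²) / (2·a·c) ≈ 0.97209, so ∠B ≈ 13.57°.

13.57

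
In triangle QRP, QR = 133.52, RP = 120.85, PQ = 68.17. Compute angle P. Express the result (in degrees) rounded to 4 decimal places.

By the law of cosines, cos P = (RP² + PQ² − QR²) / (2·RP·PQ) ≈ 0.08644, so ∠P ≈ 85.04°.

85.0410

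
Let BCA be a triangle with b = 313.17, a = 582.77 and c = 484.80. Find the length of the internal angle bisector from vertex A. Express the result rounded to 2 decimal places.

By the law of cosines, cos A = (b² + c² − a²) / (2·b·c) ≈ -0.02145, so ∠A ≈ 1.5923 rad.
The bisector from A has length 2·b·c·cos(∠A/2)/(b+c) ≈ 266.17.

t_A ≈ 266.17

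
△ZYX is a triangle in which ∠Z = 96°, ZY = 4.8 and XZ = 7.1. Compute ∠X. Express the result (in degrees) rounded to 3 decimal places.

32.128

By the law of cosines, YX² = XZ² + ZY² − 2·XZ·ZY·cos Z = 80.575, so YX ≈ 8.9763.
Law of cosines again: cos X = (YX² + XZ² − ZY²)/(2·YX·XZ) ≈ 0.84686, so ∠X ≈ 32.13°.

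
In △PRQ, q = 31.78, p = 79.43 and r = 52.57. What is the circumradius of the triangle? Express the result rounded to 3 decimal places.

60.980

By the law of cosines, cos P = (r² + q² − p²) / (2·r·q) ≈ -0.75884, so ∠P ≈ 139.36°.
Circumradius = p/(2 sin P) ≈ 60.98.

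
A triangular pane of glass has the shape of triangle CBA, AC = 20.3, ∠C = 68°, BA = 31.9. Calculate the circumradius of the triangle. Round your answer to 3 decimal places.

Law of sines: sin B = AC·sin C/BA ≈ 0.59003.
Since BA ≥ AC, only the acute value applies: ∠B ≈ 36.16°.
Then ∠A = 180° − ∠C − ∠B ≈ 75.84°.
Law of sines gives CB = BA·sin A/sin C ≈ 33.36.
Circumradius = BA/(2 sin C) ≈ 17.203.

17.203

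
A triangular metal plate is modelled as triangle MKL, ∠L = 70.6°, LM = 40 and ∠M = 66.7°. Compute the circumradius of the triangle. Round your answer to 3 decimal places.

R ≈ 29.492

The third angle is ∠K = 180° − ∠L − ∠M = 42.70°.
Law of sines: KL = LM·sin M/sin K ≈ 54.173.
Law of sines: MK = LM·sin L/sin K ≈ 55.634.
Circumradius = LM/(2 sin K) ≈ 29.492.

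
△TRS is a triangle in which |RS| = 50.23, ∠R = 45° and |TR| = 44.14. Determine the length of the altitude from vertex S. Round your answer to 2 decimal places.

35.52

By the law of cosines, |ST|² = |TR|² + |RS|² − 2·|TR|·|RS|·cos R = 1335.9, so |ST| ≈ 36.549.
Area = ½·|TR|·|RS|·sin R ≈ 783.88.
The altitude from S has length 2·area/|TR| ≈ 35.518.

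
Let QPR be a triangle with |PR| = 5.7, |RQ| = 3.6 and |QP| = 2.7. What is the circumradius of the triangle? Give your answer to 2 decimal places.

3.67

By the law of cosines, cos Q = (|RQ|² + |QP|² − |PR|²) / (2·|RQ|·|QP|) ≈ -0.62963, so ∠Q ≈ 129.02°.
Circumradius = |PR|/(2 sin Q) ≈ 3.6684.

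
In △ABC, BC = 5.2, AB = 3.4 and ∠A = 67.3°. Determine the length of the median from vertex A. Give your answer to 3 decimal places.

m_A ≈ 3.731

Law of sines: sin C = AB·sin A/BC ≈ 0.60320.
Since BC ≥ AB, only the acute value applies: ∠C ≈ 37.10°.
Then ∠B = 180° − ∠A − ∠C ≈ 75.60°.
Law of sines gives CA = BC·sin B/sin A ≈ 5.4596.
Median from A: ½√(2·CA² + 2·AB² − BC²) ≈ 3.7314.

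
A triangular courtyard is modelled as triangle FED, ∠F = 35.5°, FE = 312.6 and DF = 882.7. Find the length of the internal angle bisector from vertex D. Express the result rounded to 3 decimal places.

By the law of cosines, ED² = DF² + FE² − 2·DF·FE·cos F = 4.276e+05, so ED ≈ 653.91.
Law of cosines again: cos D = (ED² + DF² − FE²)/(2·ED·DF) ≈ 0.96070, so ∠D ≈ 16.12°.
The bisector from D has length 2·ED·DF·cos(∠D/2)/(ED+DF) ≈ 743.85.

743.853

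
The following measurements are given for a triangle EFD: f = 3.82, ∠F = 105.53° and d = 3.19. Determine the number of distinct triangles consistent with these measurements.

d·sin F = 3.19·sin(105.53°) ≈ 3.074.
Since ∠F is not acute, a triangle exists only if f > d; here f > d, so there is exactly one triangle.

1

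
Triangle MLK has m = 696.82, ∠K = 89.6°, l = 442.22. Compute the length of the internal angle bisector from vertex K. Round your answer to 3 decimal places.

t_K ≈ 383.924

By the law of cosines, k² = m² + l² − 2·m·l·cos K = 6.7681e+05, so k ≈ 822.69.
The bisector from K has length 2·m·l·cos(∠K/2)/(m+l) ≈ 383.92.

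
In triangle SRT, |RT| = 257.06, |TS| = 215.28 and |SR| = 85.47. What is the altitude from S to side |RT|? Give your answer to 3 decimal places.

Semiperimeter s = (257.06 + 215.28 + 85.47)/2 = 278.91.
Heron's formula: area = √(278.91·21.845·63.625·193.44) ≈ 8659.4.
The altitude from S has length 2·area/|RT| ≈ 67.372.

h_S ≈ 67.372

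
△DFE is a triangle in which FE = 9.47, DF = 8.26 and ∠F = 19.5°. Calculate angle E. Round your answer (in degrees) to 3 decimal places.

By the law of cosines, ED² = DF² + FE² − 2·DF·FE·cos F = 10.438, so ED ≈ 3.2307.
Law of cosines again: cos E = (FE² + ED² − DF²)/(2·FE·ED) ≈ 0.52118, so ∠E ≈ 58.59°.

58.589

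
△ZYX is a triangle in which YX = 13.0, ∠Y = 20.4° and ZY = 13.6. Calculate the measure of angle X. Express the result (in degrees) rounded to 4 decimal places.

86.9455

By the law of cosines, XZ² = ZY² + YX² − 2·ZY·YX·cos Y = 22.537, so XZ ≈ 4.7473.
Law of cosines again: cos X = (YX² + XZ² − ZY²)/(2·YX·XZ) ≈ 0.05329, so ∠X ≈ 86.95°.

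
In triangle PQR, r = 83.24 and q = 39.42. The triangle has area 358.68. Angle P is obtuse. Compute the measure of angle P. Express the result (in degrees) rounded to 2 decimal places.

From area = ½·q·r·sin P, we get sin P = 2·area/(q·r) ≈ 0.21862.
Taking the obtuse solution, ∠P ≈ 167.37°.

∠P ≈ 167.37°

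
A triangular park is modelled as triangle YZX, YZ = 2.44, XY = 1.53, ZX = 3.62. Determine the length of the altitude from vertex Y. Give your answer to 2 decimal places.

0.79

Semiperimeter s = (3.62 + 1.53 + 2.44)/2 = 3.795.
Heron's formula: area = √(3.795·0.175·2.265·1.355) ≈ 1.4277.
The altitude from Y has length 2·area/ZX ≈ 0.78877.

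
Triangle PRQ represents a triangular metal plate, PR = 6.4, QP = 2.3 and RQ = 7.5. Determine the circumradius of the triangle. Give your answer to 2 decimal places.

By the law of cosines, cos P = (QP² + PR² − RQ²) / (2·QP·PR) ≈ -0.33967, so ∠P ≈ 109.86°.
Circumradius = RQ/(2 sin P) ≈ 3.9871.

3.99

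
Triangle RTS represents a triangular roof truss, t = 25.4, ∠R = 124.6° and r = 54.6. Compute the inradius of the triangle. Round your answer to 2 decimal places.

Law of sines: sin T = t·sin R/r ≈ 0.38292.
Since r ≥ t, only the acute value applies: ∠T ≈ 22.51°.
Then ∠S = 180° − ∠R − ∠T ≈ 32.89°.
Law of sines gives s = r·sin S/sin R ≈ 36.015.
Area = ½·r·t·sin S ≈ 376.5.
Semiperimeter p = (54.6+25.4+36.015)/2 = 58.008.
Inradius = area/p = 376.5/58.008 ≈ 6.4905.

6.49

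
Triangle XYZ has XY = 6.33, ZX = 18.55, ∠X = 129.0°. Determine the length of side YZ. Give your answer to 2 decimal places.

By the law of cosines, YZ² = ZX² + XY² − 2·ZX·XY·cos X = 531.96, so YZ ≈ 23.064.

23.06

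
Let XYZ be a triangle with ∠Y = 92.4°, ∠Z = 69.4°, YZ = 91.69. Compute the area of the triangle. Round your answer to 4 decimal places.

12586.8125

The third angle is ∠X = 180° − ∠Y − ∠Z = 18.20°.
Law of sines: ZX = YZ·sin Y/sin X ≈ 293.31.
Law of sines: XY = YZ·sin Z/sin X ≈ 274.79.
Area = ½·YZ·ZX·sin Z ≈ 12587.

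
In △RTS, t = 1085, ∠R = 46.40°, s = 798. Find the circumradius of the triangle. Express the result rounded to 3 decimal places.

543.587

By the law of cosines, r² = t² + s² − 2·t·s·cos R = 6.1984e+05, so r ≈ 787.3.
Area = ½·t·s·sin R ≈ 3.135e+05.
Circumradius = r/(2 sin R) ≈ 543.59.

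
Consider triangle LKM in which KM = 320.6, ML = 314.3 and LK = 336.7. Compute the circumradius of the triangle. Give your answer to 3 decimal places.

By the law of cosines, cos L = (ML² + LK² − KM²) / (2·ML·LK) ≈ 0.51674, so ∠L ≈ 58.89°.
Circumradius = KM/(2 sin L) ≈ 187.23.

187.235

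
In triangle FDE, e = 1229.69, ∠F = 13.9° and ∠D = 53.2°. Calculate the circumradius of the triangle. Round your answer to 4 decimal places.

667.4498

The third angle is ∠E = 180° − ∠F − ∠D = 112.90°.
Law of sines: f = e·sin F/sin E ≈ 320.68.
Law of sines: d = e·sin D/sin E ≈ 1068.9.
Circumradius = e/(2 sin E) ≈ 667.45.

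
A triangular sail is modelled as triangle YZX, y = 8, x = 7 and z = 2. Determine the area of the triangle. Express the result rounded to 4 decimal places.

6.4372

Semiperimeter s = (8 + 2 + 7)/2 = 8.5.
Heron's formula: area = √(8.5·0.5·6.5·1.5) ≈ 6.4372.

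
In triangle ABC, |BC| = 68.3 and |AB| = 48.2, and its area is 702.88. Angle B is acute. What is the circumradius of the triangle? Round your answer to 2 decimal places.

R ≈ 37.66

From area = ½·|AB|·|BC|·sin B, we get sin B = 2·area/(|AB|·|BC|) ≈ 0.42702.
Taking the acute solution, ∠B ≈ 25.28°.
Law of cosines then gives |CA| ≈ 32.163.
Circumradius = |CA|/(2 sin B) ≈ 37.661.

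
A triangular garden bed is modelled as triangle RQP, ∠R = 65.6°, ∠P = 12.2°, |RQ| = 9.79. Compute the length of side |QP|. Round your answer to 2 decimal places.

42.19

The third angle is ∠Q = 180° − ∠P − ∠R = 102.20°.
Law of sines: |QP| = |RQ|·sin R/sin P ≈ 42.189.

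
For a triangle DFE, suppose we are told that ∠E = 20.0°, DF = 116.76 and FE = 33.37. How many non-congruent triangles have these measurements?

FE·sin E = 33.37·sin(20.0°) ≈ 11.41.
Since DF ≥ FE, exactly one triangle exists.

1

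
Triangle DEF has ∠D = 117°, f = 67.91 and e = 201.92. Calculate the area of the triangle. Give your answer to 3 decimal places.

Area = ½·e·f·sin D ≈ 6108.9.

area ≈ 6108.913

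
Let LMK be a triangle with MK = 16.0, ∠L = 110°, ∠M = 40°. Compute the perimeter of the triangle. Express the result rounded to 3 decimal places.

The third angle is ∠K = 180° − ∠L − ∠M = 30.00°.
Law of sines: KL = MK·sin M/sin L ≈ 10.945.
Law of sines: LM = MK·sin K/sin L ≈ 8.5134.
Semiperimeter s = (16+10.945+8.5134)/2 = 17.729.
Perimeter = 16 + 10.945 + 8.5134 = 35.458.

perimeter ≈ 35.458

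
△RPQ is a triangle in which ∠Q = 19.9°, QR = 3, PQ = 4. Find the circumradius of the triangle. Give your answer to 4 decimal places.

By the law of cosines, RP² = PQ² + QR² − 2·PQ·QR·cos Q = 2.4331, so RP ≈ 1.5598.
Area = ½·PQ·QR·sin Q ≈ 2.0423.
Circumradius = RP/(2 sin Q) ≈ 2.2913.

2.2913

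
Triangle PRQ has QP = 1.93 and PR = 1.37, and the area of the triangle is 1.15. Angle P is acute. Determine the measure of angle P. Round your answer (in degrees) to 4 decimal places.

60.4425

From area = ½·QP·PR·sin P, we get sin P = 2·area/(QP·PR) ≈ 0.86986.
Taking the acute solution, ∠P ≈ 60.44°.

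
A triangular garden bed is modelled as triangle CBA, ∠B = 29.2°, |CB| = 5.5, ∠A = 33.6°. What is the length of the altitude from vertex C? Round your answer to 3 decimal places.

2.683

The third angle is ∠C = 180° − ∠B − ∠A = 117.20°.
Law of sines: |BA| = |CB|·sin C/sin A ≈ 8.8397.
Law of sines: |AC| = |CB|·sin B/sin A ≈ 4.8487.
Area = ½·|CB|·|BA|·sin B ≈ 11.859.
The altitude from C has length 2·area/|BA| ≈ 2.6832.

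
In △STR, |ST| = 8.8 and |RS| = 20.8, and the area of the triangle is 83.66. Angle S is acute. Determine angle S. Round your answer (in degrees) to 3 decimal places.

From area = ½·|RS|·|ST|·sin S, we get sin S = 2·area/(|RS|·|ST|) ≈ 0.91412.
Taking the acute solution, ∠S ≈ 66.08°.

66.081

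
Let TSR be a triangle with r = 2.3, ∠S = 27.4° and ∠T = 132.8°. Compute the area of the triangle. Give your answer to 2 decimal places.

The third angle is ∠R = 180° − ∠T − ∠S = 19.80°.
Law of sines: t = r·sin T/sin R ≈ 4.982.
Law of sines: s = r·sin S/sin R ≈ 3.1247.
Area = ½·r·t·sin S ≈ 2.6366.

2.64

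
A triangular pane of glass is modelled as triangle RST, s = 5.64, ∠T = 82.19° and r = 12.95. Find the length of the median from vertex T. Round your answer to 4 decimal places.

m_T ≈ 7.4054

By the law of cosines, t² = r² + s² − 2·r·s·cos T = 179.66, so t ≈ 13.404.
Median from T: ½√(2·r² + 2·s² − t²) ≈ 7.4054.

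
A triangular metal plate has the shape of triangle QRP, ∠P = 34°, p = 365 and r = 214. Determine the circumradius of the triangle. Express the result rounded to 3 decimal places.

326.363

Law of sines: sin R = r·sin P/p ≈ 0.32786.
Since p ≥ r, only the acute value applies: ∠R ≈ 19.14°.
Then ∠Q = 180° − ∠P − ∠R ≈ 126.86°.
Law of sines gives q = p·sin Q/sin P ≈ 522.24.
Circumradius = p/(2 sin P) ≈ 326.36.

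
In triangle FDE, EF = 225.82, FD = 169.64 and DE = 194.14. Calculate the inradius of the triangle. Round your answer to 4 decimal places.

Semiperimeter s = (194.14 + 225.82 + 169.64)/2 = 294.8.
Heron's formula: area = √(294.8·100.66·68.98·125.16) ≈ 16006.
Inradius = area/s = 16006/294.8 ≈ 54.295.

r ≈ 54.2949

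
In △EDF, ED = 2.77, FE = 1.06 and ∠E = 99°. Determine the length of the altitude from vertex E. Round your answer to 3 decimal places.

By the law of cosines, DF² = FE² + ED² − 2·FE·ED·cos E = 9.7151, so DF ≈ 3.1169.
Area = ½·FE·ED·sin E ≈ 1.45.
The altitude from E has length 2·area/DF ≈ 0.93042.

h_E ≈ 0.930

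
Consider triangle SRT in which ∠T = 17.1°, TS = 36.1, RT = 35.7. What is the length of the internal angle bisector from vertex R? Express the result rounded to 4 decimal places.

t_R ≈ 12.2611

By the law of cosines, SR² = RT² + TS² − 2·RT·TS·cos T = 114.11, so SR ≈ 10.682.
Law of cosines again: cos R = (SR² + RT² − TS²)/(2·SR·RT) ≈ 0.11195, so ∠R ≈ 83.57°.
The bisector from R has length 2·SR·RT·cos(∠R/2)/(SR+RT) ≈ 12.261.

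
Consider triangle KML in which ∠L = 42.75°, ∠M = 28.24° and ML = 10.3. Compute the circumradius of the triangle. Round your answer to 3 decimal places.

The third angle is ∠K = 180° − ∠M − ∠L = 109.01°.
Law of sines: LK = ML·sin M/sin K ≈ 5.1547.
Law of sines: KM = ML·sin L/sin K ≈ 7.395.
Circumradius = ML/(2 sin K) ≈ 5.4471.

R ≈ 5.447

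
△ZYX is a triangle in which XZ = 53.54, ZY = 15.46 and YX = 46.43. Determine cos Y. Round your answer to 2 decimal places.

By the law of cosines, cos Y = (ZY² + YX² − XZ²) / (2·ZY·YX) ≈ -0.32862, so ∠Y ≈ 109.19°.

-0.33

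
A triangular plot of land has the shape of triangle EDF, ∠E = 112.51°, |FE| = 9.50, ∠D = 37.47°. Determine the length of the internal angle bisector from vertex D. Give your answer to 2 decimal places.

The third angle is ∠F = 180° − ∠E − ∠D = 30.02°.
Law of sines: |DF| = |FE|·sin E/sin D ≈ 14.426.
Law of sines: |ED| = |FE|·sin F/sin D ≈ 7.8128.
The bisector from D has length 2·|ED|·|DF|·cos(∠D/2)/(|ED|+|DF|) ≈ 9.5991.

t_D ≈ 9.60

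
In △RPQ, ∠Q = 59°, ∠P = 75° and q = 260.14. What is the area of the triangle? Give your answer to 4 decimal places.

27428.1521

The third angle is ∠R = 180° − ∠P − ∠Q = 46.00°.
Law of sines: r = q·sin R/sin Q ≈ 218.31.
Law of sines: p = q·sin P/sin Q ≈ 293.15.
Area = ½·q·r·sin P ≈ 27428.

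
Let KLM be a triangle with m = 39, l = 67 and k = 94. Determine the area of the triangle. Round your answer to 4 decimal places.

1098.9995

Semiperimeter s = (94 + 67 + 39)/2 = 100.
Heron's formula: area = √(100·6·33·61) ≈ 1099.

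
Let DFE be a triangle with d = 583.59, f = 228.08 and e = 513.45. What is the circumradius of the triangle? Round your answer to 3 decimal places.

293.462

By the law of cosines, cos D = (f² + e² − d²) / (2·f·e) ≈ -0.10642, so ∠D ≈ 96.11°.
Circumradius = d/(2 sin D) ≈ 293.46.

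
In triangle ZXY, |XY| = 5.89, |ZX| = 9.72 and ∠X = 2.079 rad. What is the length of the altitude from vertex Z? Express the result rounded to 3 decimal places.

By the law of cosines, |YZ|² = |ZX|² + |XY|² − 2·|ZX|·|XY|·cos X = 184.89, so |YZ| ≈ 13.597.
Area = ½·|ZX|·|XY|·sin X ≈ 25.008.
The altitude from Z has length 2·area/|XY| ≈ 8.4916.

h_Z ≈ 8.492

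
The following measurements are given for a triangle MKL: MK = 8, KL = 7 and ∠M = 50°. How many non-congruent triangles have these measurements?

MK·sin M = 8·sin(50°) ≈ 6.128.
Since MK sin M < KL < MK (6.128 < 7 < 8), two triangles exist.

2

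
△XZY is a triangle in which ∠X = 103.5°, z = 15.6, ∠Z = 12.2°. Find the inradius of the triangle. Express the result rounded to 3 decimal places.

6.556

The third angle is ∠Y = 180° − ∠X − ∠Z = 64.30°.
Law of sines: x = z·sin X/sin Z ≈ 71.78.
Law of sines: y = z·sin Y/sin Z ≈ 66.518.
Area = ½·z·x·sin Y ≈ 504.5.
Semiperimeter s = (71.78+15.6+66.518)/2 = 76.949.
Inradius = area/s = 504.5/76.949 ≈ 6.5563.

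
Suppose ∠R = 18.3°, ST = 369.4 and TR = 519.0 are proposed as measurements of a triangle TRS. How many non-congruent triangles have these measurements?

2

TR·sin R = 519.0·sin(18.3°) ≈ 163.
Since TR sin R < ST < TR (163 < 369.4 < 519.0), two triangles exist.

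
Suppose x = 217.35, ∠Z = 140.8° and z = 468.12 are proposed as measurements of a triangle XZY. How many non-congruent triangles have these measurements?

x·sin Z = 217.35·sin(140.8°) ≈ 137.4.
Since ∠Z is not acute, a triangle exists only if z > x; here z > x, so there is exactly one triangle.

1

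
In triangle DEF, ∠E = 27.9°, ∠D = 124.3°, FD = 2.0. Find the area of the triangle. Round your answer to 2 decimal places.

The third angle is ∠F = 180° − ∠D − ∠E = 27.80°.
Law of sines: EF = FD·sin D/sin E ≈ 3.5309.
Law of sines: DE = FD·sin F/sin E ≈ 1.9934.
Area = ½·FD·EF·sin F ≈ 1.6467.

1.65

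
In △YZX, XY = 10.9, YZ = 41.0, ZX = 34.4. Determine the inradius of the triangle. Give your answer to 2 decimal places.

Semiperimeter s = (34.4 + 10.9 + 41)/2 = 43.15.
Heron's formula: area = √(43.15·8.75·32.25·2.15) ≈ 161.8.
Inradius = area/s = 161.8/43.15 ≈ 3.7497.

r ≈ 3.75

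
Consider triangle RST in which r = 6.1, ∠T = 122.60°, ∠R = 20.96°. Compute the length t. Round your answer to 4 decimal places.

The third angle is ∠S = 180° − ∠T − ∠R = 36.44°.
Law of sines: t = r·sin T/sin R ≈ 14.366.

14.3660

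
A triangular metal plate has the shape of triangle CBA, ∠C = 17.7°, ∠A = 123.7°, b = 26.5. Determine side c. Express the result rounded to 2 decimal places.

12.91

The third angle is ∠B = 180° − ∠A − ∠C = 38.60°.
Law of sines: c = b·sin C/sin B ≈ 12.914.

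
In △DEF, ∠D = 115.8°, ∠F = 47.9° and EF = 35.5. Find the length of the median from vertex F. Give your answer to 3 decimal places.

The third angle is ∠E = 180° − ∠F − ∠D = 16.30°.
Law of sines: FD = EF·sin E/sin D ≈ 11.067.
Law of sines: DE = EF·sin F/sin D ≈ 29.256.
Median from F: ½√(2·EF² + 2·FD² − DE²) ≈ 21.849.

21.849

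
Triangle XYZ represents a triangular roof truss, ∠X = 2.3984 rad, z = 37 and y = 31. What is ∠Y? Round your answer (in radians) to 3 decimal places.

By the law of cosines, x² = y² + z² − 2·y·z·cos X = 4019.1, so x ≈ 63.396.
Law of cosines again: cos Y = (z² + x² − y²)/(2·z·x) ≈ 0.94368, so ∠Y ≈ 0.3372 rad.

∠Y ≈ 0.337 rad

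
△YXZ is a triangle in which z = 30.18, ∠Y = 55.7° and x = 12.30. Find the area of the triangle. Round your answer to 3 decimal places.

area ≈ 153.330

Area = ½·x·z·sin Y ≈ 153.33.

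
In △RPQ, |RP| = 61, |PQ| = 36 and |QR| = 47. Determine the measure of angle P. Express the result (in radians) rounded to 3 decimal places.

∠P ≈ 0.877 rad

By the law of cosines, cos P = (|RP|² + |PQ|² − |QR|²) / (2·|RP|·|PQ|) ≈ 0.63934, so ∠P ≈ 0.877 rad.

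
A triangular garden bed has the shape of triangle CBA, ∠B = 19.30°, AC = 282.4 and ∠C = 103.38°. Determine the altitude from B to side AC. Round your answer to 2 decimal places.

699.65

The third angle is ∠A = 180° − ∠C − ∠B = 57.32°.
Law of sines: BA = AC·sin C/sin B ≈ 831.23.
Law of sines: CB = AC·sin A/sin B ≈ 719.17.
Area = ½·AC·BA·sin A ≈ 98790.
The altitude from B has length 2·area/AC ≈ 699.65.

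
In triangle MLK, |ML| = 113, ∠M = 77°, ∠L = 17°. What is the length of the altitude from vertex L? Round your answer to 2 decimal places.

h_L ≈ 110.10

The third angle is ∠K = 180° − ∠M − ∠L = 86.00°.
Law of sines: |LK| = |ML|·sin M/sin K ≈ 110.37.
Law of sines: |KM| = |ML|·sin L/sin K ≈ 33.119.
Area = ½·|ML|·|LK|·sin L ≈ 1823.2.
The altitude from L has length 2·area/|KM| ≈ 110.1.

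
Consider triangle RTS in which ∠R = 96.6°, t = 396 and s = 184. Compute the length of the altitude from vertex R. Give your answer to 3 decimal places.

By the law of cosines, r² = t² + s² − 2·t·s·cos R = 2.0742e+05, so r ≈ 455.44.
Area = ½·t·s·sin R ≈ 36191.
The altitude from R has length 2·area/r ≈ 158.93.

h_R ≈ 158.927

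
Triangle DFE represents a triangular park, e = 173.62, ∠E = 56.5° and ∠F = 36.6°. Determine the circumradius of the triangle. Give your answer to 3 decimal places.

The third angle is ∠D = 180° − ∠F − ∠E = 86.90°.
Law of sines: d = e·sin D/sin E ≈ 207.9.
Law of sines: f = e·sin F/sin E ≈ 124.14.
Circumradius = e/(2 sin E) ≈ 104.1.

R ≈ 104.103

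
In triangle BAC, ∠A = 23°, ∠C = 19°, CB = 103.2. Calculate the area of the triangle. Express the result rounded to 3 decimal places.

area ≈ 2968.959

The third angle is ∠B = 180° − ∠A − ∠C = 138.00°.
Law of sines: AC = CB·sin B/sin A ≈ 176.73.
Law of sines: BA = CB·sin C/sin A ≈ 85.989.
Area = ½·CB·AC·sin C ≈ 2969.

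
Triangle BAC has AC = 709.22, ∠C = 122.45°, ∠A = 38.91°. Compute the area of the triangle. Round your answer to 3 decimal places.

The third angle is ∠B = 180° − ∠A − ∠C = 18.64°.
Law of sines: CB = AC·sin A/sin B ≈ 1393.7.
Law of sines: BA = AC·sin C/sin B ≈ 1872.5.
Area = ½·AC·CB·sin C ≈ 4.1706e+05.

417056.800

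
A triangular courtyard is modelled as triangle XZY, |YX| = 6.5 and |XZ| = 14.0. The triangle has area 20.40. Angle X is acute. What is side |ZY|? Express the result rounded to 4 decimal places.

8.6930

From area = ½·|YX|·|XZ|·sin X, we get sin X = 2·area/(|YX|·|XZ|) ≈ 0.44835.
Taking the acute solution, ∠X ≈ 26.64°.
Law of cosines then gives |ZY| ≈ 8.693.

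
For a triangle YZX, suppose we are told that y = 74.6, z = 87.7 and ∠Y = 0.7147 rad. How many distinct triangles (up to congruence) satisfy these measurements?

z·sin Y = 87.7·sin(0.7147 rad) ≈ 57.48.
Since z sin Y < y < z (57.48 < 74.6 < 87.7), two triangles exist.

2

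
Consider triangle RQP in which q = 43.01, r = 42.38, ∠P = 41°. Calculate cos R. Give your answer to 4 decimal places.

By the law of cosines, p² = r² + q² − 2·r·q·cos P = 894.61, so p ≈ 29.91.
Law of cosines again: cos R = (q² + p² − r²)/(2·q·p) ≈ 0.36862, so ∠R ≈ 68.37°.

0.3686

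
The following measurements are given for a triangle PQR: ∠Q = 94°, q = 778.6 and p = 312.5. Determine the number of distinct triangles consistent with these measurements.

1

p·sin Q = 312.5·sin(94°) ≈ 311.7.
Since ∠Q is not acute, a triangle exists only if q > p; here q > p, so there is exactly one triangle.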